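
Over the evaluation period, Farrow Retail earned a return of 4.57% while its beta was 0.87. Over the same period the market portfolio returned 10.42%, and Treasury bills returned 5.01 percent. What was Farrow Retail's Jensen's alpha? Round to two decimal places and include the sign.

-5.15%

Market excess return = 10.42% − 5.01% = 5.41%
CAPM benchmark = R_f + β(R_m − R_f) = 5.01% + 0.87 × 5.41% = 9.7167%
α = actual − benchmark = 4.57% − 9.7167% = -5.15%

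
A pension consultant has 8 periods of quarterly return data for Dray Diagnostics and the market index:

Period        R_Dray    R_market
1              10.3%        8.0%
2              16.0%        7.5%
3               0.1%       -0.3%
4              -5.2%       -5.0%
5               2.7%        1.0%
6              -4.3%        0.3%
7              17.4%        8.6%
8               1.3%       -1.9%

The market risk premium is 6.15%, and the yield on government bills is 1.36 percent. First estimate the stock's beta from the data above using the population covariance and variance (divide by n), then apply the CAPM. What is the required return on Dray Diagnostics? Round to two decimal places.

Mean R_i = (10.3 + 16.0 + 0.1 − 5.2 + 2.7 − 4.3 + 17.4 + 1.3) / 8 = 4.7875%
Mean R_m = (8.0 + 7.5 − 0.3 − 5.0 + 1.0 + 0.3 + 8.6 − 1.9) / 8 = 2.2750%
Σ(R_i − R̄_i)(R_m − R̄_m) = 289.8175  ⇒  Cov = 289.8175 / 8 = 36.2272
Σ(R_m − R̄_m)² = 182.5950  ⇒  Var(R_m) = 182.5950 / 8 = 22.8244
β = Cov / Var(R_m) = 36.2272 / 22.8244 = 1.5872
E(R) = R_f + β × MRP = 1.36% + 1.5872 × 6.15% = 11.12%

11.12%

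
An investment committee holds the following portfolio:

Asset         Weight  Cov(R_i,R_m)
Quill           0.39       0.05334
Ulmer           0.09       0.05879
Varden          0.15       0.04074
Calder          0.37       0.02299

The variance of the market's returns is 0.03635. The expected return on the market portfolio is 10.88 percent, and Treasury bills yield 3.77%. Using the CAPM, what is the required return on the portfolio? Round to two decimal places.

11.73%

β_Quill = 0.05334 / 0.03635 = 1.4674
β_Ulmer = 0.05879 / 0.03635 = 1.6173
β_Varden = 0.04074 / 0.03635 = 1.1208
β_Calder = 0.02299 / 0.03635 = 0.6325
β_P = Σ w_i β_i = 0.39×1.4674 + 0.09×1.6173 + 0.15×1.1208 + 0.37×0.6325 = 1.1200
MRP = 10.88% − 3.77% = 7.11%
E(R_P) = R_f + β_P × MRP = 3.77% + 1.1200 × 7.11% = 11.73%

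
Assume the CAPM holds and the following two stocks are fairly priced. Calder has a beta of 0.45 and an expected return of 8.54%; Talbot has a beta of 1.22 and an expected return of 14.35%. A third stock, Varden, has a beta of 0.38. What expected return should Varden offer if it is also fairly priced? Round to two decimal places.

8.01%

MRP (SML slope) = (14.35% − 8.54%) / (1.22 − 0.45) = 5.81% / 0.77 = 7.5455%
R_f (intercept) = 8.54% − 0.45 × 7.5455% = 5.1445%
E(R_Varden) = R_f + β × MRP = 5.1445% + 0.38 × 7.5455% = 8.01%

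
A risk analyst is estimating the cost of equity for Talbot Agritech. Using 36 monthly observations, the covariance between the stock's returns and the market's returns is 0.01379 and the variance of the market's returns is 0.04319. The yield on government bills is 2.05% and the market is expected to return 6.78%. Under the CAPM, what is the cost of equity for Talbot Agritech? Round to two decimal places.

3.56%

β = Cov(R_i, R_m) / Var(R_m) = 0.01379 / 0.04319 = 0.3193
MRP = 6.78% − 2.05% = 4.73%
E(R) = R_f + β × MRP = 2.05% + 0.3193 × 4.73% = 3.56%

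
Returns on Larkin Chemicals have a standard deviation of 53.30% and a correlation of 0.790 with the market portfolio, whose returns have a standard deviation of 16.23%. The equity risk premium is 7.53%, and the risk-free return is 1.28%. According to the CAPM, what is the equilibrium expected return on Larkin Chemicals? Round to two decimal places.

20.82%

β = ρ × σ_i / σ_m = 0.790 × 53.30% / 16.23% = 2.5944
E(R) = 1.28% + 2.5944 × 7.53% = 20.82%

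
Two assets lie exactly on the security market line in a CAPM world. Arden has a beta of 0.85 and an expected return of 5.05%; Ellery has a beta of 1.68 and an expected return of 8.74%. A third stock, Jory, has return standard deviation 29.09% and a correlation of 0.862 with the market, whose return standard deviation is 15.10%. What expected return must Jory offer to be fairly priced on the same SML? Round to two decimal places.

8.65%

MRP = (8.74% − 5.05%) / (1.68 − 0.85) = 4.4458%
R_f = 5.05% − 0.85 × 4.4458% = 1.2711%
β_Jory = ρ·σ_i/σ_m = 0.862 × 29.09 / 15.10 = 1.6606
E(R_Jory) = R_f + β × MRP = 1.2711% + 1.6606 × 4.4458% = 8.65%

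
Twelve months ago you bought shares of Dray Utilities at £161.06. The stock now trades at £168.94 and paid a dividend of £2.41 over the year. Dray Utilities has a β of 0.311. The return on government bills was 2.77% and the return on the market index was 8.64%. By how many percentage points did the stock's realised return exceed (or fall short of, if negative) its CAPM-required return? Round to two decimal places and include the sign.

Realised HPR = (P1 + D1 − P0) / P0 = (168.94 + 2.41 − 161.06) / 161.06 = 10.29 / 161.06 = 6.3889%
MRP = 8.64% − 2.77% = 5.87%
CAPM required = R_f + β·MRP = 2.77% + 0.311 × 5.87% = 4.59557%
α = realised − required = 6.3889% − 4.59557% = +1.79%

+1.79%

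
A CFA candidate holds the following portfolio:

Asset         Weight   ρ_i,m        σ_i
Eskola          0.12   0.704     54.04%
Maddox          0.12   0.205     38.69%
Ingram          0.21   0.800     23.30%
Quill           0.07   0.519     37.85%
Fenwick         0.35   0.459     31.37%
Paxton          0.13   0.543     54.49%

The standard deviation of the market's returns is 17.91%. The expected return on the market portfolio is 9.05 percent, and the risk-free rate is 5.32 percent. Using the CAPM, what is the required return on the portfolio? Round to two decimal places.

β_Eskola = 0.704 × 54.04% / 17.91% = 2.1242
β_Maddox = 0.205 × 38.69% / 17.91% = 0.4429
β_Ingram = 0.800 × 23.30% / 17.91% = 1.0408
β_Quill = 0.519 × 37.85% / 17.91% = 1.0968
β_Fenwick = 0.459 × 31.37% / 17.91% = 0.8040
β_Paxton = 0.543 × 54.49% / 17.91% = 1.6520
β_P = Σ w_i β_i = 0.12×2.1242 + 0.12×0.4429 + 0.21×1.0408 + 0.07×1.0968 + 0.35×0.8040 + 0.13×1.6520 = 1.0996
MRP = 9.05% − 5.32% = 3.73%
E(R_P) = R_f + β_P × MRP = 5.32% + 1.0996 × 3.73% = 9.42%

9.42%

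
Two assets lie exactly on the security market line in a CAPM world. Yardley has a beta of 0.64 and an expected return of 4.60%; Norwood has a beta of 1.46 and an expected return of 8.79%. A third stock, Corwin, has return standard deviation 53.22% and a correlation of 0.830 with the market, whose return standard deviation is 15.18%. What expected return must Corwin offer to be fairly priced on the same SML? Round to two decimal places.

16.20%

MRP = (8.79% − 4.60%) / (1.46 − 0.64) = 5.1098%
R_f = 4.60% − 0.64 × 5.1098% = 1.3297%
β_Corwin = ρ·σ_i/σ_m = 0.830 × 53.22 / 15.18 = 2.9099
E(R_Corwin) = R_f + β × MRP = 1.3297% + 2.9099 × 5.1098% = 16.20%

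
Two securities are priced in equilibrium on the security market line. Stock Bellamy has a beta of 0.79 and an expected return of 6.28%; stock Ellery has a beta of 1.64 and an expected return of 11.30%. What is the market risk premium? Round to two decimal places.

5.91%

Both satisfy E(R) = R_f + β·MRP, so the slope of the SML is
MRP = (11.30% − 6.28%) / (1.64 − 0.79) = 5.02% / 0.85 = 5.9059%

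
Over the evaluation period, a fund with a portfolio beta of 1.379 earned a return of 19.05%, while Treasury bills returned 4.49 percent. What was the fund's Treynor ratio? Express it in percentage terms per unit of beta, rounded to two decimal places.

10.56%

Treynor = (R_P − R_f) / β_P = (19.05% − 4.49%) / 1.3790 = 14.56% / 1.3790 = 10.56%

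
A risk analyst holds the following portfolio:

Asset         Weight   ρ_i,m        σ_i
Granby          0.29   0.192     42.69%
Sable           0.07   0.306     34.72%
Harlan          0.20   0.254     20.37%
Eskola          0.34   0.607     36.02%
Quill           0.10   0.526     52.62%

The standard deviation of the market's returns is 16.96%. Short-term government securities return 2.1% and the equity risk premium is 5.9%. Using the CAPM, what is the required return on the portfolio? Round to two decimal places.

7.09%

β_Granby = 0.192 × 42.69% / 16.96% = 0.4833
β_Sable = 0.306 × 34.72% / 16.96% = 0.6264
β_Harlan = 0.254 × 20.37% / 16.96% = 0.3051
β_Eskola = 0.607 × 36.02% / 16.96% = 1.2892
β_Quill = 0.526 × 52.62% / 16.96% = 1.6320
β_P = Σ w_i β_i = 0.29×0.4833 + 0.07×0.6264 + 0.20×0.3051 + 0.34×1.2892 + 0.10×1.6320 = 0.8466
E(R_P) = R_f + β_P × MRP = 2.1% + 0.8466 × 5.9% = 7.09%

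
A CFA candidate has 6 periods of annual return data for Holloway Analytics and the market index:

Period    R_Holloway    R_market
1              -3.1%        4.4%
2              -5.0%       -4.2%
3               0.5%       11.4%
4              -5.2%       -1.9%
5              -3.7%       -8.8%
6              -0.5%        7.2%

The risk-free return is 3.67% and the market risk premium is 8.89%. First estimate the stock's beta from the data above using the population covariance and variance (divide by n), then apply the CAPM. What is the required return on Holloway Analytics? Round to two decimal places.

Mean R_i = (-3.1 − 5.0 + 0.5 − 5.2 − 3.7 − 0.5) / 6 = -2.8333%
Mean R_m = (4.4 − 4.2 + 11.4 − 1.9 − 8.8 + 7.2) / 6 = 1.3500%
Σ(R_i − R̄_i)(R_m − R̄_m) = 74.8500  ⇒  Cov = 74.8500 / 6 = 12.4750
Σ(R_m − R̄_m)² = 288.9150  ⇒  Var(R_m) = 288.9150 / 6 = 48.1525
β = Cov / Var(R_m) = 12.4750 / 48.1525 = 0.2591
E(R) = R_f + β × MRP = 3.67% + 0.2591 × 8.89% = 5.97%

5.97%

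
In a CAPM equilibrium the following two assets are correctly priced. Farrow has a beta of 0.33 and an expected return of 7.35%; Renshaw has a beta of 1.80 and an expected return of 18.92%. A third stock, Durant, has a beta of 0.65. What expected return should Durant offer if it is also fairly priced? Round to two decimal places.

9.87%

MRP (SML slope) = (18.92% − 7.35%) / (1.80 − 0.33) = 11.57% / 1.47 = 7.8707%
R_f (intercept) = 7.35% − 0.33 × 7.8707% = 4.7527%
E(R_Durant) = R_f + β × MRP = 4.7527% + 0.65 × 7.8707% = 9.87%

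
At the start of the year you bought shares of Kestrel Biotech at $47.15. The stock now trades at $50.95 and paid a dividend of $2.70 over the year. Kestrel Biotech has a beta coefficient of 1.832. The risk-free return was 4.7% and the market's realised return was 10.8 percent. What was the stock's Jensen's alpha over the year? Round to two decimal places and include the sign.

-2.09%

Realised HPR = (P1 + D1 − P0) / P0 = (50.95 + 2.70 − 47.15) / 47.15 = 6.50 / 47.15 = 13.7858%
MRP = 10.8% − 4.7% = 6.10%
CAPM required = R_f + β·MRP = 4.7% + 1.832 × 6.1% = 15.8752%
α = realised − required = 13.7858% − 15.8752% = -2.09%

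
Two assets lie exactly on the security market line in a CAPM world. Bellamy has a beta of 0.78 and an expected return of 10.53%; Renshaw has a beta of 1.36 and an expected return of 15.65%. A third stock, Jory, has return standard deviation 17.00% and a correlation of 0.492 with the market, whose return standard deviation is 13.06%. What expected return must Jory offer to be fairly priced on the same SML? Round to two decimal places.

9.30%

MRP = (15.65% − 10.53%) / (1.36 − 0.78) = 8.8276%
R_f = 10.53% − 0.78 × 8.8276% = 3.6445%
β_Jory = ρ·σ_i/σ_m = 0.492 × 17.00 / 13.06 = 0.6404
E(R_Jory) = R_f + β × MRP = 3.6445% + 0.6404 × 8.8276% = 9.30%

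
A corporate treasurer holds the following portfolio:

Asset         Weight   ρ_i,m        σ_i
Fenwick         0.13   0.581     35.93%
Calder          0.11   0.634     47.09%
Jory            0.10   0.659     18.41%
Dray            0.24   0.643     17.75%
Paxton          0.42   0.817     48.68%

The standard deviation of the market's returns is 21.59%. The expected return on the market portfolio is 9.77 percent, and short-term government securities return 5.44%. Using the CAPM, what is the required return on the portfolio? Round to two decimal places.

β_Fenwick = 0.581 × 35.93% / 21.59% = 0.9669
β_Calder = 0.634 × 47.09% / 21.59% = 1.3828
β_Jory = 0.659 × 18.41% / 21.59% = 0.5619
β_Dray = 0.643 × 17.75% / 21.59% = 0.5286
β_Paxton = 0.817 × 48.68% / 21.59% = 1.8421
β_P = Σ w_i β_i = 0.13×0.9669 + 0.11×1.3828 + 0.10×0.5619 + 0.24×0.5286 + 0.42×1.8421 = 1.2345
MRP = 9.77% − 5.44% = 4.33%
E(R_P) = R_f + β_P × MRP = 5.44% + 1.2345 × 4.33% = 10.79%

10.79%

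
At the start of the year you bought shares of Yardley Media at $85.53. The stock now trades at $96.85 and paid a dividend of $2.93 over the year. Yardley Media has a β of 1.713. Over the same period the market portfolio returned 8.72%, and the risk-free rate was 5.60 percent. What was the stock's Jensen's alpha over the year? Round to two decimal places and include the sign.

Realised HPR = (P1 + D1 − P0) / P0 = (96.85 + 2.93 − 85.53) / 85.53 = 14.25 / 85.53 = 16.6608%
MRP = 8.72% − 5.60% = 3.12%
CAPM required = R_f + β·MRP = 5.60% + 1.713 × 3.12% = 10.94456%
α = realised − required = 16.6608% − 10.94456% = +5.72%

+5.72%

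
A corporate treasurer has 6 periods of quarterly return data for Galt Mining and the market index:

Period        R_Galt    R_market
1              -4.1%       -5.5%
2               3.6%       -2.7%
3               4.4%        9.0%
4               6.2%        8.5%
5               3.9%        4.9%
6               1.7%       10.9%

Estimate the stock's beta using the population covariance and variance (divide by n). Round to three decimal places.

Mean R_i = (-4.1 + 3.6 + 4.4 + 6.2 + 3.9 + 1.7) / 6 = 2.6167%
Mean R_m = (-5.5 − 2.7 + 9.0 + 8.5 + 4.9 + 10.9) / 6 = 4.1833%
Σ(R_i − R̄_i)(R_m − R̄_m) = 77.0917  ⇒  Cov = 77.0917 / 6 = 12.8486
Σ(R_m − R̄_m)² = 228.6083  ⇒  Var(R_m) = 228.6083 / 6 = 38.1014
β = Cov / Var(R_m) = 12.8486 / 38.1014 = 0.3372

0.337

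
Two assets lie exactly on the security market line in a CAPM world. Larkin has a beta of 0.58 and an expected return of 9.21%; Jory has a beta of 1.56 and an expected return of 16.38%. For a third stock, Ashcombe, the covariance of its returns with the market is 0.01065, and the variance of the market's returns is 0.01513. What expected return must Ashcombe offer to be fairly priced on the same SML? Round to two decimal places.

10.12%

MRP = (16.38% − 9.21%) / (1.56 − 0.58) = 7.3163%
R_f = 9.21% − 0.58 × 7.3163% = 4.9665%
β_Ashcombe = Cov / Var(R_m) = 0.01065 / 0.01513 = 0.7039
E(R_Ashcombe) = R_f + β × MRP = 4.9665% + 0.7039 × 7.3163% = 10.12%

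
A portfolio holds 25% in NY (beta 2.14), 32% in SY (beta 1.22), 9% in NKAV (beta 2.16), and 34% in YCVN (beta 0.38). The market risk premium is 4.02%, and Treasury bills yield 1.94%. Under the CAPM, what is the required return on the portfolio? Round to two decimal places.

β_P = Σ w_i β_i = 0.25×2.14 + 0.32×1.22 + 0.09×2.16 + 0.34×0.38 = 1.2490
E(R_P) = R_f + β_P × MRP = 1.94% + 1.2490 × 4.02% = 6.96%

6.96%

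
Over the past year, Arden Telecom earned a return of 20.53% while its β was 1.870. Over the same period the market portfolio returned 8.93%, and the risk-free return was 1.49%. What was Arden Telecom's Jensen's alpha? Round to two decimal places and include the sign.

Market excess return = 8.93% − 1.49% = 7.44%
CAPM benchmark = R_f + β(R_m − R_f) = 1.49% + 1.870 × 7.44% = 15.40280%
α = actual − benchmark = 20.53% − 15.40280% = +5.13%

+5.13%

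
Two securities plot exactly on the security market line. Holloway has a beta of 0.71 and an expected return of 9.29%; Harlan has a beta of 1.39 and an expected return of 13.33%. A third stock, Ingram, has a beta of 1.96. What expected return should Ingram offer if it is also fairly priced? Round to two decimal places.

MRP (SML slope) = (13.33% − 9.29%) / (1.39 − 0.71) = 4.04% / 0.68 = 5.9412%
R_f (intercept) = 9.29% − 0.71 × 5.9412% = 5.0717%
E(R_Ingram) = R_f + β × MRP = 5.0717% + 1.96 × 5.9412% = 16.72%

16.72%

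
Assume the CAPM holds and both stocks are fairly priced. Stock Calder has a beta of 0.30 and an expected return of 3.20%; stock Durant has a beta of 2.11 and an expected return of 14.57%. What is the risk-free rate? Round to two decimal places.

Both satisfy E(R) = R_f + β·MRP, so the slope of the SML is
MRP = (14.57% − 3.20%) / (2.11 − 0.30) = 11.37% / 1.81 = 6.2818%
R_f = E(R_Calder) − β_Calder·MRP = 3.20% − 0.30 × 6.2818% = 1.3155%

1.32%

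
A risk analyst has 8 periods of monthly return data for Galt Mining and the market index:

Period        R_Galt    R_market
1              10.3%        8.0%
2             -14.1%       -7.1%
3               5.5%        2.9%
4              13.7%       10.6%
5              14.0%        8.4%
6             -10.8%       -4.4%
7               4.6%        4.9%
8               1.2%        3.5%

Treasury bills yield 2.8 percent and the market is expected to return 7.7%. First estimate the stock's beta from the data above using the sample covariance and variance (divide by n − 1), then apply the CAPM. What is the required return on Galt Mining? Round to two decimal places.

Mean R_i = (10.3 − 14.1 + 5.5 + 13.7 + 14.0 − 10.8 + 4.6 + 1.2) / 8 = 3.0500%
Mean R_m = (8.0 − 7.1 + 2.9 + 10.6 + 8.4 − 4.4 + 4.9 + 3.5) / 8 = 3.3500%
Σ(R_i − R̄_i)(R_m − R̄_m) = 453.8000  ⇒  Cov = 453.8000 / 7 = 64.8286
Σ(R_m − R̄_m)² = 271.5800  ⇒  Var(R_m) = 271.5800 / 7 = 38.7971
β = Cov / Var(R_m) = 64.8286 / 38.7971 = 1.6710
MRP = 7.7% − 2.8% = 4.90%
E(R) = R_f + β × MRP = 2.8% + 1.6710 × 4.9% = 10.99%

10.99%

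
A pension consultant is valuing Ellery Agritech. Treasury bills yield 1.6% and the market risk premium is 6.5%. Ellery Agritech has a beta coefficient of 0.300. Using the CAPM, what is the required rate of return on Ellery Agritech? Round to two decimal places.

E(R) = R_f + β × MRP = 1.6% + 0.300 × 6.5% = 3.55%

3.55%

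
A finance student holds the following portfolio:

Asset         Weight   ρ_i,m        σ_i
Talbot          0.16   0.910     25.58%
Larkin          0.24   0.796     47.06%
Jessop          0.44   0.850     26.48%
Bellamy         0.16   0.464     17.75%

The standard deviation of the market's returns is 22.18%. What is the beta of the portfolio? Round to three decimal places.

1.079

β_Talbot = 0.910 × 25.58% / 22.18% = 1.0495
β_Larkin = 0.796 × 47.06% / 22.18% = 1.6889
β_Jessop = 0.850 × 26.48% / 22.18% = 1.0148
β_Bellamy = 0.464 × 17.75% / 22.18% = 0.3713
β_P = Σ w_i β_i = 0.16×1.0495 + 0.24×1.6889 + 0.44×1.0148 + 0.16×0.3713 = 1.0792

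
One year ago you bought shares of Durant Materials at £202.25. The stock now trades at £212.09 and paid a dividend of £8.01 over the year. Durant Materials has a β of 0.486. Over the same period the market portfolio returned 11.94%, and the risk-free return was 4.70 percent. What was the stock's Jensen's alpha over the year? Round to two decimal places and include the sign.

Realised HPR = (P1 + D1 − P0) / P0 = (212.09 + 8.01 − 202.25) / 202.25 = 17.85 / 202.25 = 8.8257%
MRP = 11.94% − 4.70% = 7.24%
CAPM required = R_f + β·MRP = 4.70% + 0.486 × 7.24% = 8.21864%
α = realised − required = 8.8257% − 8.21864% = +0.61%

+0.61%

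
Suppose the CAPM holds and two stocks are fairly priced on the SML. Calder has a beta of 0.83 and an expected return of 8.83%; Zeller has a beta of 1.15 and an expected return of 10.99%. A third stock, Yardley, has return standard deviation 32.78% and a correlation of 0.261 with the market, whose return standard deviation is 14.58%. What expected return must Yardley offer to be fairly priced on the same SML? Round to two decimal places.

7.19%

MRP = (10.99% − 8.83%) / (1.15 − 0.83) = 6.7500%
R_f = 8.83% − 0.83 × 6.7500% = 3.2275%
β_Yardley = ρ·σ_i/σ_m = 0.261 × 32.78 / 14.58 = 0.5868
E(R_Yardley) = R_f + β × MRP = 3.2275% + 0.5868 × 6.7500% = 7.19%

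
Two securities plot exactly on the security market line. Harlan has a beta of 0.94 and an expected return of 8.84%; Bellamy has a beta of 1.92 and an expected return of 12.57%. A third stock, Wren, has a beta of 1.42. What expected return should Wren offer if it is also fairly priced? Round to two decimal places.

MRP (SML slope) = (12.57% − 8.84%) / (1.92 − 0.94) = 3.73% / 0.98 = 3.8061%
R_f (intercept) = 8.84% − 0.94 × 3.8061% = 5.2623%
E(R_Wren) = R_f + β × MRP = 5.2623% + 1.42 × 3.8061% = 10.67%

10.67%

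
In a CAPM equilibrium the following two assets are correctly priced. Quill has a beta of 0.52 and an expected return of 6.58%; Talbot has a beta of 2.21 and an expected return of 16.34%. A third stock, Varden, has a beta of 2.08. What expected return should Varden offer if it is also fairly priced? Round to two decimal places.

15.59%

MRP (SML slope) = (16.34% − 6.58%) / (2.21 − 0.52) = 9.76% / 1.69 = 5.7751%
R_f (intercept) = 6.58% − 0.52 × 5.7751% = 3.5769%
E(R_Varden) = R_f + β × MRP = 3.5769% + 2.08 × 5.7751% = 15.59%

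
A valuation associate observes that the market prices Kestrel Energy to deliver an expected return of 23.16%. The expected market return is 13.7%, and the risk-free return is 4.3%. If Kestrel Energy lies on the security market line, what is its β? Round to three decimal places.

2.006

MRP = 13.7% − 4.3% = 9.40%
β = (E(R) − R_f) / MRP = (23.16% − 4.3%) / 9.4% = 18.86% / 9.4% = 2.006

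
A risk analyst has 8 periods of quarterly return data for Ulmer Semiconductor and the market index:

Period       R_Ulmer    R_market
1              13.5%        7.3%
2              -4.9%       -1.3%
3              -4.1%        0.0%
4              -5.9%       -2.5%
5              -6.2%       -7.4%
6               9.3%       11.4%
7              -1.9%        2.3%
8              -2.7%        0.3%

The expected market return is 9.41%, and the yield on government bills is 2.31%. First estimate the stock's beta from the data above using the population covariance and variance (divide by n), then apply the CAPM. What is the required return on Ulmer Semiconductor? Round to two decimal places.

10.35%

Mean R_i = (13.5 − 4.9 − 4.1 − 5.9 − 6.2 + 9.3 − 1.9 − 2.7) / 8 = -0.3625%
Mean R_m = (7.3 − 1.3 + 0.0 − 2.5 − 7.4 + 11.4 + 2.3 + 0.3) / 8 = 1.2625%
Σ(R_i − R̄_i)(R_m − R̄_m) = 270.0513  ⇒  Cov = 270.0513 / 8 = 33.7564
Σ(R_m − R̄_m)² = 238.5788  ⇒  Var(R_m) = 238.5788 / 8 = 29.8224
β = Cov / Var(R_m) = 33.7564 / 29.8224 = 1.1319
MRP = 9.41% − 2.31% = 7.10%
E(R) = R_f + β × MRP = 2.31% + 1.1319 × 7.10% = 10.35%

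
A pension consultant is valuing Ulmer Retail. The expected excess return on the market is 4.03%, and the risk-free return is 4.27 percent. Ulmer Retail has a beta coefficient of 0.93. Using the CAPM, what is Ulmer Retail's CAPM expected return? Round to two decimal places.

8.02%

E(R) = R_f + β × MRP = 4.27% + 0.93 × 4.03% = 8.02%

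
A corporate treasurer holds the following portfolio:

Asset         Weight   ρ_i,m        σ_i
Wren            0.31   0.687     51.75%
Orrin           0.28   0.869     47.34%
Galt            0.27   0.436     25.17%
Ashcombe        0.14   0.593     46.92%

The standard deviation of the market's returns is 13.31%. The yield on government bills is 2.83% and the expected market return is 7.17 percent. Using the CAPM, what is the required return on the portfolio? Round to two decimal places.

β_Wren = 0.687 × 51.75% / 13.31% = 2.6711
β_Orrin = 0.869 × 47.34% / 13.31% = 3.0908
β_Galt = 0.436 × 25.17% / 13.31% = 0.8245
β_Ashcombe = 0.593 × 46.92% / 13.31% = 2.0904
β_P = Σ w_i β_i = 0.31×2.6711 + 0.28×3.0908 + 0.27×0.8245 + 0.14×2.0904 = 2.2087
MRP = 7.17% − 2.83% = 4.34%
E(R_P) = R_f + β_P × MRP = 2.83% + 2.2087 × 4.34% = 12.42%

12.42%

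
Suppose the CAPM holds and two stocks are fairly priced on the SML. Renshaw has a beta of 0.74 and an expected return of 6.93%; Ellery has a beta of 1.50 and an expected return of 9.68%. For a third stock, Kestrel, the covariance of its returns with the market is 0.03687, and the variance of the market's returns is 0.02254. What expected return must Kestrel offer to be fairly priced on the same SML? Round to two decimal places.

10.17%

MRP = (9.68% − 6.93%) / (1.50 − 0.74) = 3.6184%
R_f = 6.93% − 0.74 × 3.6184% = 4.2524%
β_Kestrel = Cov / Var(R_m) = 0.03687 / 0.02254 = 1.6358
E(R_Kestrel) = R_f + β × MRP = 4.2524% + 1.6358 × 3.6184% = 10.17%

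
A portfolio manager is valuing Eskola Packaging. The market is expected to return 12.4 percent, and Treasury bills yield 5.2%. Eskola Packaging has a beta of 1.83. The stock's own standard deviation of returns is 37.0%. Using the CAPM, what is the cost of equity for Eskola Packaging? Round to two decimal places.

Market risk premium = E(R_m) − R_f = 12.4% − 5.2% = 7.20%
E(R) = R_f + β × MRP = 5.2% + 1.83 × 7.2% = 18.38%

18.38%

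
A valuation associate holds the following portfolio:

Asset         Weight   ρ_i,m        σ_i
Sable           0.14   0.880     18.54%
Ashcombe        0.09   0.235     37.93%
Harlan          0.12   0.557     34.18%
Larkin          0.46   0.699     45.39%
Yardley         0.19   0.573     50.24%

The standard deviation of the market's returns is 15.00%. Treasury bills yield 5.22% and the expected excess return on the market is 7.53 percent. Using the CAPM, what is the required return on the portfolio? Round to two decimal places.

β_Sable = 0.880 × 18.54% / 15.00% = 1.0877
β_Ashcombe = 0.235 × 37.93% / 15.00% = 0.5942
β_Harlan = 0.557 × 34.18% / 15.00% = 1.2692
β_Larkin = 0.699 × 45.39% / 15.00% = 2.1152
β_Yardley = 0.573 × 50.24% / 15.00% = 1.9192
β_P = Σ w_i β_i = 0.14×1.0877 + 0.09×0.5942 + 0.12×1.2692 + 0.46×2.1152 + 0.19×1.9192 = 1.6957
E(R_P) = R_f + β_P × MRP = 5.22% + 1.6957 × 7.53% = 17.99%

17.99%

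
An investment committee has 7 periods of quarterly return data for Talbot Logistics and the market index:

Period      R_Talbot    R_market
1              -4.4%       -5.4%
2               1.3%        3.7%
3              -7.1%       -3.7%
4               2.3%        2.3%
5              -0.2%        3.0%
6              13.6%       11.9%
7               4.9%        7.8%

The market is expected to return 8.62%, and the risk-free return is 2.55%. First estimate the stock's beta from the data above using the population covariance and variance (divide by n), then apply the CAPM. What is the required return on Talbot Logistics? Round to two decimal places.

Mean R_i = (-4.4 + 1.3 − 7.1 + 2.3 − 0.2 + 13.6 + 4.9) / 7 = 1.4857%
Mean R_m = (-5.4 + 3.7 − 3.7 + 2.3 + 3.0 + 11.9 + 7.8) / 7 = 2.8000%
Σ(R_i − R̄_i)(R_m − R̄_m) = 230.4700  ⇒  Cov = 230.4700 / 7 = 32.9243
Σ(R_m − R̄_m)² = 218.4000  ⇒  Var(R_m) = 218.4000 / 7 = 31.2000
β = Cov / Var(R_m) = 32.9243 / 31.2000 = 1.0553
MRP = 8.62% − 2.55% = 6.07%
E(R) = R_f + β × MRP = 2.55% + 1.0553 × 6.07% = 8.96%

8.96%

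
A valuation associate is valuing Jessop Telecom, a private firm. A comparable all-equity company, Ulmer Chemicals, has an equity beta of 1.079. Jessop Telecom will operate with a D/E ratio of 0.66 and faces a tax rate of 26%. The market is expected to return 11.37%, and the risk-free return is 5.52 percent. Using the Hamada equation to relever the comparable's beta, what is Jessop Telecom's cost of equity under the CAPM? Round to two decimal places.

β_L = β_U × [1 + (1 − t)(D/E)] = 1.079 × [1 + (1 − 0.26) × 0.66]
    = 1.079 × [1 + 0.74 × 0.66] = 1.079 × 1.4884 = 1.6060
MRP = 11.37% − 5.52% = 5.85%
E(R) = R_f + β_L × MRP = 5.52% + 1.6060 × 5.85% = 14.92%

14.92%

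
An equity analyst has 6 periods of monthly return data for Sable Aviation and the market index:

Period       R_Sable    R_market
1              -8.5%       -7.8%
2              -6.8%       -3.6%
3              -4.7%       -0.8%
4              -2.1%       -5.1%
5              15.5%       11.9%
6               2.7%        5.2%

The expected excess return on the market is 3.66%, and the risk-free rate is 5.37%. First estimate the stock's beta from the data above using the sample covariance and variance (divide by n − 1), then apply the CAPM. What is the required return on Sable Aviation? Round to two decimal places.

Mean R_i = (-8.5 − 6.8 − 4.7 − 2.1 + 15.5 + 2.7) / 6 = -0.6500%
Mean R_m = (-7.8 − 3.6 − 0.8 − 5.1 + 11.9 + 5.2) / 6 = -0.0333%
Σ(R_i − R̄_i)(R_m − R̄_m) = 303.6100  ⇒  Cov = 303.6100 / 5 = 60.7220
Σ(R_m − R̄_m)² = 269.0933  ⇒  Var(R_m) = 269.0933 / 5 = 53.8187
β = Cov / Var(R_m) = 60.7220 / 53.8187 = 1.1283
E(R) = R_f + β × MRP = 5.37% + 1.1283 × 3.66% = 9.50%

9.50%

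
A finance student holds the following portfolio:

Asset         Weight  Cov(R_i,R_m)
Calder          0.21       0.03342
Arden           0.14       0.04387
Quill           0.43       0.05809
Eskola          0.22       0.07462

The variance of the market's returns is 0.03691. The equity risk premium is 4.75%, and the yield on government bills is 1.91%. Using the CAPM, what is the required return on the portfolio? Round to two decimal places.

8.93%

β_Calder = 0.03342 / 0.03691 = 0.9054
β_Arden = 0.04387 / 0.03691 = 1.1886
β_Quill = 0.05809 / 0.03691 = 1.5738
β_Eskola = 0.07462 / 0.03691 = 2.0217
β_P = Σ w_i β_i = 0.21×0.9054 + 0.14×1.1886 + 0.43×1.5738 + 0.22×2.0217 = 1.4780
E(R_P) = R_f + β_P × MRP = 1.91% + 1.4780 × 4.75% = 8.93%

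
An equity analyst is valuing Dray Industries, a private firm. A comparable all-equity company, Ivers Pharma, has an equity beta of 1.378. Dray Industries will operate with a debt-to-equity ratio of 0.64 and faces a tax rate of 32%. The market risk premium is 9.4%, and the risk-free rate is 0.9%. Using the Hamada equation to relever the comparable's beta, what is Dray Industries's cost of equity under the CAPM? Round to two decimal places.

19.49%

β_L = β_U × [1 + (1 − t)(D/E)] = 1.378 × [1 + (1 − 0.32) × 0.64]
    = 1.378 × [1 + 0.68 × 0.64] = 1.378 × 1.4352 = 1.9777
E(R) = R_f + β_L × MRP = 0.9% + 1.9777 × 9.4% = 19.49%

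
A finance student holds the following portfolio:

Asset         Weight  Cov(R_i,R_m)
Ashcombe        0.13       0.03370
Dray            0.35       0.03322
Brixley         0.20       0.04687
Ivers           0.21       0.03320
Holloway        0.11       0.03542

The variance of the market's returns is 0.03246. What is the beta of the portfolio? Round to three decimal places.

1.117

β_Ashcombe = 0.03370 / 0.03246 = 1.0382
β_Dray = 0.03322 / 0.03246 = 1.0234
β_Brixley = 0.04687 / 0.03246 = 1.4439
β_Ivers = 0.03320 / 0.03246 = 1.0228
β_Holloway = 0.03542 / 0.03246 = 1.0912
β_P = Σ w_i β_i = 0.13×1.0382 + 0.35×1.0234 + 0.20×1.4439 + 0.21×1.0228 + 0.11×1.0912 = 1.1168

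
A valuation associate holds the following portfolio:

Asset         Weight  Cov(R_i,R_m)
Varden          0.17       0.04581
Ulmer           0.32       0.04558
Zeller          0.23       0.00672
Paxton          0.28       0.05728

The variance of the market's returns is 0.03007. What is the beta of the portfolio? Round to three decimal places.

1.329

β_Varden = 0.04581 / 0.03007 = 1.5234
β_Ulmer = 0.04558 / 0.03007 = 1.5158
β_Zeller = 0.00672 / 0.03007 = 0.2235
β_Paxton = 0.05728 / 0.03007 = 1.9049
β_P = Σ w_i β_i = 0.17×1.5234 + 0.32×1.5158 + 0.23×0.2235 + 0.28×1.9049 = 1.3288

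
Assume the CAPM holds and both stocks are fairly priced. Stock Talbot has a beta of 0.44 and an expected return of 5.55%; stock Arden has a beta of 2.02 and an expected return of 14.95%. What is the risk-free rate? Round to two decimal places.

Both satisfy E(R) = R_f + β·MRP, so the slope of the SML is
MRP = (14.95% − 5.55%) / (2.02 − 0.44) = 9.40% / 1.58 = 5.9494%
R_f = E(R_Talbot) − β_Talbot·MRP = 5.55% − 0.44 × 5.9494% = 2.9323%

2.93%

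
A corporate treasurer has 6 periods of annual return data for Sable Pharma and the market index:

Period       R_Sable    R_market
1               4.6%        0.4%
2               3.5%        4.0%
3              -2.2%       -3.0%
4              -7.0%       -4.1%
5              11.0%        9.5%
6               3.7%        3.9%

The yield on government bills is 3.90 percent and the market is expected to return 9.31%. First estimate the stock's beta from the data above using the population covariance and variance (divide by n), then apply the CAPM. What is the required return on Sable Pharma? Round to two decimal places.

10.05%

Mean R_i = (4.6 + 3.5 − 2.2 − 7.0 + 11.0 + 3.7) / 6 = 2.2667%
Mean R_m = (0.4 + 4.0 − 3.0 − 4.1 + 9.5 + 3.9) / 6 = 1.7833%
Σ(R_i − R̄_i)(R_m − R̄_m) = 145.8167  ⇒  Cov = 145.8167 / 6 = 24.3028
Σ(R_m − R̄_m)² = 128.3483  ⇒  Var(R_m) = 128.3483 / 6 = 21.3914
β = Cov / Var(R_m) = 24.3028 / 21.3914 = 1.1361
MRP = 9.31% − 3.90% = 5.41%
E(R) = R_f + β × MRP = 3.90% + 1.1361 × 5.41% = 10.05%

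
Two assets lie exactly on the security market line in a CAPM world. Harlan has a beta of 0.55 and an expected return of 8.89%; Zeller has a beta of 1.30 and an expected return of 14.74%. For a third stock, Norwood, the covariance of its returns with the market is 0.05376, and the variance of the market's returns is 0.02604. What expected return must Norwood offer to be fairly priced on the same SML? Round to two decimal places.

20.70%

MRP = (14.74% − 8.89%) / (1.30 − 0.55) = 7.8000%
R_f = 8.89% − 0.55 × 7.8000% = 4.6000%
β_Norwood = Cov / Var(R_m) = 0.05376 / 0.02604 = 2.0645
E(R_Norwood) = R_f + β × MRP = 4.6000% + 2.0645 × 7.8000% = 20.70%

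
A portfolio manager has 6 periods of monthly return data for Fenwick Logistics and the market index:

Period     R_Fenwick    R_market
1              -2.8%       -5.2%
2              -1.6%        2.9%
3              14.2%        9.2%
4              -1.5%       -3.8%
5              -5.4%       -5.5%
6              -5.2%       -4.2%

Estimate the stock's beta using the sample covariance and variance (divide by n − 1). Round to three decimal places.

1.115

Mean R_i = (-2.8 − 1.6 + 14.2 − 1.5 − 5.4 − 5.2) / 6 = -0.3833%
Mean R_m = (-5.2 + 2.9 + 9.2 − 3.8 − 5.5 − 4.2) / 6 = -1.1000%
Σ(R_i − R̄_i)(R_m − R̄_m) = 195.2700  ⇒  Cov = 195.2700 / 5 = 39.0540
Σ(R_m − R̄_m)² = 175.1600  ⇒  Var(R_m) = 175.1600 / 5 = 35.0320
β = Cov / Var(R_m) = 39.0540 / 35.0320 = 1.1148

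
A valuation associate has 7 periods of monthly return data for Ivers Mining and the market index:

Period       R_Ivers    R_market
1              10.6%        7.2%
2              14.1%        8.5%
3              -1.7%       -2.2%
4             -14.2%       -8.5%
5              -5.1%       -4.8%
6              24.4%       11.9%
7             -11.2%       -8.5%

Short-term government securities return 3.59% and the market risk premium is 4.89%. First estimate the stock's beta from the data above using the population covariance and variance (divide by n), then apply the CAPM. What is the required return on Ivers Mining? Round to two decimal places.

11.68%

Mean R_i = (10.6 + 14.1 − 1.7 − 14.2 − 5.1 + 24.4 − 11.2) / 7 = 2.4143%
Mean R_m = (7.2 + 8.5 − 2.2 − 8.5 − 4.8 + 11.9 − 8.5) / 7 = 0.5143%
Σ(R_i − R̄_i)(R_m − R̄_m) = 721.9586  ⇒  Cov = 721.9586 / 7 = 103.1369
Σ(R_m − R̄_m)² = 436.2286  ⇒  Var(R_m) = 436.2286 / 7 = 62.3184
β = Cov / Var(R_m) = 103.1369 / 62.3184 = 1.6550
E(R) = R_f + β × MRP = 3.59% + 1.6550 × 4.89% = 11.68%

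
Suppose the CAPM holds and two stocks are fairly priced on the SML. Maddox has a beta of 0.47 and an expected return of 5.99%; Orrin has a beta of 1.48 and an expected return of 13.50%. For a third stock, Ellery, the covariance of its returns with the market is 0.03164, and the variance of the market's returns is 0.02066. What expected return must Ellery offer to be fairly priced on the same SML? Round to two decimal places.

13.88%

MRP = (13.50% − 5.99%) / (1.48 − 0.47) = 7.4356%
R_f = 5.99% − 0.47 × 7.4356% = 2.4953%
β_Ellery = Cov / Var(R_m) = 0.03164 / 0.02066 = 1.5315
E(R_Ellery) = R_f + β × MRP = 2.4953% + 1.5315 × 7.4356% = 13.88%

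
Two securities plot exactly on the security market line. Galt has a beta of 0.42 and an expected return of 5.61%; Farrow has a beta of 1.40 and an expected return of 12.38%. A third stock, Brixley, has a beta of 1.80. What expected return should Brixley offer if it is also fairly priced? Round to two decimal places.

MRP (SML slope) = (12.38% − 5.61%) / (1.40 − 0.42) = 6.77% / 0.98 = 6.9082%
R_f (intercept) = 5.61% − 0.42 × 6.9082% = 2.7086%
E(R_Brixley) = R_f + β × MRP = 2.7086% + 1.80 × 6.9082% = 15.14%

15.14%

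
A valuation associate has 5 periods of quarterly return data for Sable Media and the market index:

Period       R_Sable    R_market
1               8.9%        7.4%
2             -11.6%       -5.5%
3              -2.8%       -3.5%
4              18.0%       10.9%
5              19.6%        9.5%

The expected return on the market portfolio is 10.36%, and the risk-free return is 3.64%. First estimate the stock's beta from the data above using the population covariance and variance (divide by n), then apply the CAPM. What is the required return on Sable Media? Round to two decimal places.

Mean R_i = (8.9 − 11.6 − 2.8 + 18.0 + 19.6) / 5 = 6.4200%
Mean R_m = (7.4 − 5.5 − 3.5 + 10.9 + 9.5) / 5 = 3.7600%
Σ(R_i − R̄_i)(R_m − R̄_m) = 401.1640  ⇒  Cov = 401.1640 / 5 = 80.2328
Σ(R_m − R̄_m)² = 235.6320  ⇒  Var(R_m) = 235.6320 / 5 = 47.1264
β = Cov / Var(R_m) = 80.2328 / 47.1264 = 1.7025
MRP = 10.36% − 3.64% = 6.72%
E(R) = R_f + β × MRP = 3.64% + 1.7025 × 6.72% = 15.08%

15.08%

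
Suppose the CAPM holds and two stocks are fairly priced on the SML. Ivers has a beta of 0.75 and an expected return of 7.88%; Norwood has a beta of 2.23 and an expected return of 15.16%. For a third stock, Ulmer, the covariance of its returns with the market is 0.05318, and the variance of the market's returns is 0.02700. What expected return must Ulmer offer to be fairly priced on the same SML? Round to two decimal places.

MRP = (15.16% − 7.88%) / (2.23 − 0.75) = 4.9189%
R_f = 7.88% − 0.75 × 4.9189% = 4.1908%
β_Ulmer = Cov / Var(R_m) = 0.05318 / 0.02700 = 1.9696
E(R_Ulmer) = R_f + β × MRP = 4.1908% + 1.9696 × 4.9189% = 13.88%

13.88%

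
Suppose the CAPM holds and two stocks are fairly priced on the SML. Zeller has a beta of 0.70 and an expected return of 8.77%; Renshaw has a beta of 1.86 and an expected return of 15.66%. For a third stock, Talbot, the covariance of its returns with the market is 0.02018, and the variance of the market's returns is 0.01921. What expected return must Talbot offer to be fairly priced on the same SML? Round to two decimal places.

MRP = (15.66% − 8.77%) / (1.86 − 0.70) = 5.9397%
R_f = 8.77% − 0.70 × 5.9397% = 4.6122%
β_Talbot = Cov / Var(R_m) = 0.02018 / 0.01921 = 1.0505
E(R_Talbot) = R_f + β × MRP = 4.6122% + 1.0505 × 5.9397% = 10.85%

10.85%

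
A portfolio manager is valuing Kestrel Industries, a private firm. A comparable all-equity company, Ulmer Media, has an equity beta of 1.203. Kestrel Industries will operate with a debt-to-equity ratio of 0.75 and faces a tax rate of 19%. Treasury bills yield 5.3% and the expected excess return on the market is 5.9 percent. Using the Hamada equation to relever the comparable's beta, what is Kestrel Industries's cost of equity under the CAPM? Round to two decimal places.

β_L = β_U × [1 + (1 − t)(D/E)] = 1.203 × [1 + (1 − 0.19) × 0.75]
    = 1.203 × [1 + 0.81 × 0.75] = 1.203 × 1.6075 = 1.9338
E(R) = R_f + β_L × MRP = 5.3% + 1.9338 × 5.9% = 16.71%

16.71%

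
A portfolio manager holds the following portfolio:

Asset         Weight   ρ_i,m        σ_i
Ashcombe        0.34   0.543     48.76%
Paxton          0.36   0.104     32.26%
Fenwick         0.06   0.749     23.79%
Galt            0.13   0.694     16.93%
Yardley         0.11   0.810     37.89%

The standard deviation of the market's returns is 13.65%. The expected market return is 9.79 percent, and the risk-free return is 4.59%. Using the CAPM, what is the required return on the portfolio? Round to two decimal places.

β_Ashcombe = 0.543 × 48.76% / 13.65% = 1.9397
β_Paxton = 0.104 × 32.26% / 13.65% = 0.2458
β_Fenwick = 0.749 × 23.79% / 13.65% = 1.3054
β_Galt = 0.694 × 16.93% / 13.65% = 0.8608
β_Yardley = 0.810 × 37.89% / 13.65% = 2.2484
β_P = Σ w_i β_i = 0.34×1.9397 + 0.36×0.2458 + 0.06×1.3054 + 0.13×0.8608 + 0.11×2.2484 = 1.1855
MRP = 9.79% − 4.59% = 5.20%
E(R_P) = R_f + β_P × MRP = 4.59% + 1.1855 × 5.20% = 10.75%

10.75%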